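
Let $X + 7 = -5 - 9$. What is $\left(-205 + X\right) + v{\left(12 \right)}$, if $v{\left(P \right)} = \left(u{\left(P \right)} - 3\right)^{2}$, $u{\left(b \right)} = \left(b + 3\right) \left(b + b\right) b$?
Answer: $18636263$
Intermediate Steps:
$u{\left(b \right)} = 2 b^{2} \left(3 + b\right)$ ($u{\left(b \right)} = \left(3 + b\right) 2 b b = 2 b \left(3 + b\right) b = 2 b^{2} \left(3 + b\right)$)
$v{\left(P \right)} = \left(-3 + 2 P^{2} \left(3 + P\right)\right)^{2}$ ($v{\left(P \right)} = \left(2 P^{2} \left(3 + P\right) - 3\right)^{2} = \left(-3 + 2 P^{2} \left(3 + P\right)\right)^{2}$)
$X = -21$ ($X = -7 - 14 = -21$)
$\left(-205 + X\right) + v{\left(12 \right)} = \left(-205 - 21\right) + \left(-3 + 2 \cdot 12^{2} \left(3 + 12\right)\right)^{2} = -226 + \left(-3 + 2 \cdot 144 \cdot 15\right)^{2} = -226 + \left(-3 + 4320\right)^{2} = -226 + 4317^{2} = -226 + 18636489 = 18636263$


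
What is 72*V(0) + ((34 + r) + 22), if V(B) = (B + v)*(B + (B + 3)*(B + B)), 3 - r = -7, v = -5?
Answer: 66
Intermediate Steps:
r = 10 (r = 3 - 1*(-7) = 3 + 7 = 10)
V(B) = (-5 + B)*(B + 2*B*(3 + B)) (V(B) = (B - 5)*(B + (B + 3)*(B + B)) = (-5 + B)*(B + (3 + B)*(2*B)) = (-5 + B)*(B + 2*B*(3 + B)))
72*V(0) + ((34 + r) + 22) = 72*(0*(-35 - 3*0 + 2*0²)) + ((34 + 10) + 22) = 72*(0*(-35 + 0 + 2*0)) + (44 + 22) = 72*(0*(-35 + 0 + 0)) + 66 = 72*(0*(-35)) + 66 = 72*0 + 66 = 0 + 66 = 66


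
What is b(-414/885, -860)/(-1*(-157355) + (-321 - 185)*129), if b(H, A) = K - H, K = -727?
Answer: -214327/27163895 ≈ -0.0078901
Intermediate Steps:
b(H, A) = -727 - H
b(-414/885, -860)/(-1*(-157355) + (-321 - 185)*129) = (-727 - (-414)/885)/(-1*(-157355) + (-321 - 185)*129) = (-727 - (-414)/885)/(157355 - 506*129) = (-727 - 1*(-138/295))/(157355 - 65274) = (-727 + 138/295)/92081 = -214327/295*1/92081 = -214327/27163895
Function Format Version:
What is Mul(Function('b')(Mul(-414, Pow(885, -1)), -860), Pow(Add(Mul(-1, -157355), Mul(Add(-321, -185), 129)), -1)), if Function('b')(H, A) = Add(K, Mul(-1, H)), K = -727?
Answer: Rational(-214327, 27163895) ≈ -0.0078901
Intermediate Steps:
Function('b')(H, A) = Add(-727, Mul(-1, H))
Mul(Function('b')(Mul(-414, Pow(885, -1)), -860), Pow(Add(Mul(-1, -157355), Mul(Add(-321, -185), 129)), -1)) = Mul(Add(-727, Mul(-1, Mul(-414, Pow(885, -1)))), Pow(Add(Mul(-1, -157355), Mul(Add(-321, -185), 129)), -1)) = Mul(Add(-727, Mul(-1, Mul(-414, Rational(1, 885)))), Pow(Add(157355, Mul(-506, 129)), -1)) = Mul(Add(-727, Mul(-1, Rational(-138, 295))), Pow(Add(157355, -65274), -1)) = Mul(Add(-727, Rational(138, 295)), Pow(92081, -1)) = Mul(Rational(-214327, 295), Rational(1, 92081)) = Rational(-214327, 27163895)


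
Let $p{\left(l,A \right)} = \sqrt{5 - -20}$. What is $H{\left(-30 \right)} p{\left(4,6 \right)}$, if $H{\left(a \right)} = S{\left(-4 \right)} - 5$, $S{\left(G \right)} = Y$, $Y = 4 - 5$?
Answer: $-30$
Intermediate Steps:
$Y = -1$
$S{\left(G \right)} = -1$
$H{\left(a \right)} = -6$ ($H{\left(a \right)} = -1 - 5 = -6$)
$p{\left(l,A \right)} = 5$ ($p{\left(l,A \right)} = \sqrt{5 + 20} = \sqrt{25} = 5$)
$H{\left(-30 \right)} p{\left(4,6 \right)} = \left(-6\right) 5 = -30$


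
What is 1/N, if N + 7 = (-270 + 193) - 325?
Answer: -1/409 ≈ -0.0024450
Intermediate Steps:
N = -409 (N = -7 + ((-270 + 193) - 325) = -7 + (-77 - 325) = -7 - 402 = -409)
1/N = 1/(-409) = -1/409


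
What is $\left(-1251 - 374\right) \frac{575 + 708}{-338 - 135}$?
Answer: $\frac{2084875}{473} \approx 4407.8$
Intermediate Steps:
$\left(-1251 - 374\right) \frac{575 + 708}{-338 - 135} = - 1625 \frac{1283}{-473} = - 1625 \cdot 1283 \left(- \frac{1}{473}\right) = \left(-1625\right) \left(- \frac{1283}{473}\right) = \frac{2084875}{473}$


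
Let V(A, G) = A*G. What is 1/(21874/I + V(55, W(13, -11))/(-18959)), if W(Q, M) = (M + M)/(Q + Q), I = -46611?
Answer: -11488073337/5363019503 ≈ -2.1421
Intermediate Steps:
W(Q, M) = M/Q (W(Q, M) = (2*M)/((2*Q)) = (2*M)*(1/(2*Q)) = M/Q)
1/(21874/I + V(55, W(13, -11))/(-18959)) = 1/(21874/(-46611) + (55*(-11/13))/(-18959)) = 1/(21874*(-1/46611) + (55*(-11*1/13))*(-1/18959)) = 1/(-21874/46611 + (55*(-11/13))*(-1/18959)) = 1/(-21874/46611 - 605/13*(-1/18959)) = 1/(-21874/46611 + 605/246467) = 1/(-5363019503/11488073337) = -11488073337/5363019503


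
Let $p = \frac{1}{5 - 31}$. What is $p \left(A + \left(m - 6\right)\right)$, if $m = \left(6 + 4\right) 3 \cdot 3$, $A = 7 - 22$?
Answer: $- \frac{69}{26} \approx -2.6538$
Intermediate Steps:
$p = - \frac{1}{26}$ ($p = \frac{1}{-26} = - \frac{1}{26} \approx -0.038462$)
$A = -15$
$m = 90$ ($m = 10 \cdot 3 \cdot 3 = 30 \cdot 3 = 90$)
$p \left(A + \left(m - 6\right)\right) = - \frac{-15 + \left(90 - 6\right)}{26} = - \frac{-15 + 84}{26} = \left(- \frac{1}{26}\right) 69 = - \frac{69}{26}$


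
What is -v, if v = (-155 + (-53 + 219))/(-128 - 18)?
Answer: 11/146 ≈ 0.075342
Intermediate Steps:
v = -11/146 (v = (-155 + 166)/(-146) = 11*(-1/146) = -11/146 ≈ -0.075342)
-v = -1*(-11/146) = 11/146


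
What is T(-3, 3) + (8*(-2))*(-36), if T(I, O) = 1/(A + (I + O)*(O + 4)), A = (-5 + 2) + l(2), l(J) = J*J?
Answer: 577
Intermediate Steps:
l(J) = J**2
A = 1 (A = (-5 + 2) + 2**2 = -3 + 4 = 1)
T(I, O) = 1/(1 + (4 + O)*(I + O)) (T(I, O) = 1/(1 + (I + O)*(O + 4)) = 1/(1 + (I + O)*(4 + O)) = 1/(1 + (4 + O)*(I + O)))
T(-3, 3) + (8*(-2))*(-36) = 1/(1 + 3**2 + 4*(-3) + 4*3 - 3*3) + (8*(-2))*(-36) = 1/(1 + 9 - 12 + 12 - 9) - 16*(-36) = 1/1 + 576 = 1 + 576 = 577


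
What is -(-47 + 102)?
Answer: -55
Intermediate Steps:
-(-47 + 102) = -1*55 = -55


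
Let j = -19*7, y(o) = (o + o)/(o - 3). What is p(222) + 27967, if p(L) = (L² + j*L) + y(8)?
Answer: 238641/5 ≈ 47728.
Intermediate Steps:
y(o) = 2*o/(-3 + o) (y(o) = (2*o)/(-3 + o) = 2*o/(-3 + o))
j = -133
p(L) = 16/5 + L² - 133*L (p(L) = (L² - 133*L) + 2*8/(-3 + 8) = (L² - 133*L) + 2*8/5 = (L² - 133*L) + 2*8*(⅕) = (L² - 133*L) + 16/5 = 16/5 + L² - 133*L)
p(222) + 27967 = (16/5 + 222² - 133*222) + 27967 = (16/5 + 49284 - 29526) + 27967 = 98806/5 + 27967 = 238641/5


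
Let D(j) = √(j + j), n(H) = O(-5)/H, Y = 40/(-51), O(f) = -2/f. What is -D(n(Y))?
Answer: -I*√102/10 ≈ -1.01*I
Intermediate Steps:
Y = -40/51 (Y = 40*(-1/51) = -40/51 ≈ -0.78431)
n(H) = 2/(5*H) (n(H) = (-2/(-5))/H = (-2*(-⅕))/H = 2/(5*H))
D(j) = √2*√j (D(j) = √(2*j) = √2*√j)
-D(n(Y)) = -√2*√(2/(5*(-40/51))) = -√2*√((⅖)*(-51/40)) = -√2*√(-51/100) = -√2*I*√51/10 = -I*√102/10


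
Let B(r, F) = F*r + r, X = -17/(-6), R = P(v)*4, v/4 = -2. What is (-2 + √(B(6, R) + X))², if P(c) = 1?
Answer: (12 - √1182)²/36 ≈ 13.913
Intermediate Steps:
v = -8 (v = 4*(-2) = -8)
R = 4 (R = 1*4 = 4)
X = 17/6 (X = -17*(-⅙) = 17/6 ≈ 2.8333)
B(r, F) = r + F*r
(-2 + √(B(6, R) + X))² = (-2 + √(6*(1 + 4) + 17/6))² = (-2 + √(6*5 + 17/6))² = (-2 + √(30 + 17/6))² = (-2 + √(197/6))² = (-2 + √1182/6)²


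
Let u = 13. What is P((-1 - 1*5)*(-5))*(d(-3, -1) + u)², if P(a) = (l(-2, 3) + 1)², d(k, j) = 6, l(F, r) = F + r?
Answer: 1444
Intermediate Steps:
P(a) = 4 (P(a) = ((-2 + 3) + 1)² = (1 + 1)² = 2² = 4)
P((-1 - 1*5)*(-5))*(d(-3, -1) + u)² = 4*(6 + 13)² = 4*19² = 4*361 = 1444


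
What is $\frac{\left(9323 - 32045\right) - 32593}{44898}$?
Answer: $- \frac{55315}{44898} \approx -1.232$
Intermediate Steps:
$\frac{\left(9323 - 32045\right) - 32593}{44898} = \left(-22722 - 32593\right) \frac{1}{44898} = \left(-55315\right) \frac{1}{44898} = - \frac{55315}{44898}$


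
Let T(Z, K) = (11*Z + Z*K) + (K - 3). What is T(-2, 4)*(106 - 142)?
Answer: 1044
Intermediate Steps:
T(Z, K) = -3 + K + 11*Z + K*Z (T(Z, K) = (11*Z + K*Z) + (-3 + K) = -3 + K + 11*Z + K*Z)
T(-2, 4)*(106 - 142) = (-3 + 4 + 11*(-2) + 4*(-2))*(106 - 142) = (-3 + 4 - 22 - 8)*(-36) = -29*(-36) = 1044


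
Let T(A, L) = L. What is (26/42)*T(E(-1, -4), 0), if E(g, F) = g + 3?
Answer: 0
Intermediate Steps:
E(g, F) = 3 + g
(26/42)*T(E(-1, -4), 0) = (26/42)*0 = ((1/42)*26)*0 = (13/21)*0 = 0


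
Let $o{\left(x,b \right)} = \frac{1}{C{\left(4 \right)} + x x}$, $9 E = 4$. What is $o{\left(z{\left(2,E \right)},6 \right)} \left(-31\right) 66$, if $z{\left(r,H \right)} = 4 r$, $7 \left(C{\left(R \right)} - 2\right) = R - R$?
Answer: $-31$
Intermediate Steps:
$E = \frac{4}{9}$ ($E = \frac{1}{9} \cdot 4 = \frac{4}{9} \approx 0.44444$)
$C{\left(R \right)} = 2$ ($C{\left(R \right)} = 2 + \frac{R - R}{7} = 2 + \frac{1}{7} \cdot 0 = 2 + 0 = 2$)
$o{\left(x,b \right)} = \frac{1}{2 + x^{2}}$ ($o{\left(x,b \right)} = \frac{1}{2 + x x} = \frac{1}{2 + x^{2}}$)
$o{\left(z{\left(2,E \right)},6 \right)} \left(-31\right) 66 = \frac{1}{2 + \left(4 \cdot 2\right)^{2}} \left(-31\right) 66 = \frac{1}{2 + 8^{2}} \left(-31\right) 66 = \frac{1}{2 + 64} \left(-31\right) 66 = \frac{1}{66} \left(-31\right) 66 = \left(- \frac{31}{66}\right) 66 = -31$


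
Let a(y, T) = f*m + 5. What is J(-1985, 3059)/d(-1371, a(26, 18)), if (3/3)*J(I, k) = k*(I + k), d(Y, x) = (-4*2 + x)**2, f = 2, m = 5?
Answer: 469338/7 ≈ 67048.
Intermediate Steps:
a(y, T) = 15 (a(y, T) = 2*5 + 5 = 10 + 5 = 15)
d(Y, x) = (-8 + x)**2
J(I, k) = k*(I + k)
J(-1985, 3059)/d(-1371, a(26, 18)) = (3059*(-1985 + 3059))/((-8 + 15)**2) = (3059*1074)/(7**2) = 3285366/49 = 3285366*(1/49) = 469338/7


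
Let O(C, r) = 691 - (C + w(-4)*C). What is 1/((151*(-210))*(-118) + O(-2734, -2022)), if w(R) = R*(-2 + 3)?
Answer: 1/3734269 ≈ 2.6779e-7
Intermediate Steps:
w(R) = R (w(R) = R*1 = R)
O(C, r) = 691 + 3*C (O(C, r) = 691 - (C - 4*C) = 691 - (-3)*C = 691 + 3*C)
1/((151*(-210))*(-118) + O(-2734, -2022)) = 1/((151*(-210))*(-118) + (691 + 3*(-2734))) = 1/(-31710*(-118) + (691 - 8202)) = 1/(3741780 - 7511) = 1/3734269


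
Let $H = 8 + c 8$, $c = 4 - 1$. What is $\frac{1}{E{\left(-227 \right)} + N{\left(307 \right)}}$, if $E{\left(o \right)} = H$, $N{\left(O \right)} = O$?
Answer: $\frac{1}{339} \approx 0.0029499$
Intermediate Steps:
$c = 3$
$H = 32$ ($H = 8 + 3 \cdot 8 = 8 + 24 = 32$)
$E{\left(o \right)} = 32$
$\frac{1}{E{\left(-227 \right)} + N{\left(307 \right)}} = \frac{1}{32 + 307} = \frac{1}{339}$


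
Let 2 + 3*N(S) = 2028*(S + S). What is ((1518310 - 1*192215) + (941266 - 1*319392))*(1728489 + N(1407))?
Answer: 7072592992011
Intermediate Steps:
N(S) = -⅔ + 1352*S (N(S) = -⅔ + (2028*(S + S))/3 = -⅔ + (2028*(2*S))/3 = -⅔ + (4056*S)/3 = -⅔ + 1352*S)
((1518310 - 1*192215) + (941266 - 1*319392))*(1728489 + N(1407)) = ((1518310 - 1*192215) + (941266 - 1*319392))*(1728489 + (-⅔ + 1352*1407)) = ((1518310 - 192215) + (941266 - 319392))*(1728489 + (-⅔ + 1902264)) = (1326095 + 621874)*(1728489 + 5706790/3) = 1947969*(10892257/3) = 7072592992011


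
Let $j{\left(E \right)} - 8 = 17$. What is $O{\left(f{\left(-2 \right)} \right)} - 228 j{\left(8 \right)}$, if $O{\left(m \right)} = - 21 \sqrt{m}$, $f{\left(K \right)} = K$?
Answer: $-5700 - 21 i \sqrt{2} \approx -5700.0 - 29.698 i$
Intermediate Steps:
$j{\left(E \right)} = 25$ ($j{\left(E \right)} = 8 + 17 = 25$)
$O{\left(f{\left(-2 \right)} \right)} - 228 j{\left(8 \right)} = - 21 \sqrt{-2} - 5700 = - 21 i \sqrt{2} - 5700 = -5700 - 21 i \sqrt{2}$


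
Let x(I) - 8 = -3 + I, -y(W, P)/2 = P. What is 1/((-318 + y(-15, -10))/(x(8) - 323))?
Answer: 155/149 ≈ 1.0403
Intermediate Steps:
y(W, P) = -2*P
x(I) = 5 + I (x(I) = 8 + (-3 + I) = 5 + I)
1/((-318 + y(-15, -10))/(x(8) - 323)) = 1/((-318 - 2*(-10))/((5 + 8) - 323)) = 1/((-318 + 20)/(13 - 323)) = 1/(-298/(-310)) = 1/(-298*(-1/310)) = 1/(149/155) = 155/149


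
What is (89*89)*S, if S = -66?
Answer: -522786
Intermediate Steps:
(89*89)*S = (89*89)*(-66) = 7921*(-66) = -522786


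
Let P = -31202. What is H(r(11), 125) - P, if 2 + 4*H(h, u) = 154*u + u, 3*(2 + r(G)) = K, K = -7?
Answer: 144181/4 ≈ 36045.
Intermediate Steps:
r(G) = -13/3 (r(G) = -2 + (⅓)*(-7) = -2 - 7/3 = -13/3)
H(h, u) = -½ + 155*u/4 (H(h, u) = -½ + (154*u + u)/4 = -½ + (155*u)/4 = -½ + 155*u/4)
H(r(11), 125) - P = (-½ + (155/4)*125) - 1*(-31202) = (-½ + 19375/4) + 31202 = 19373/4 + 31202 = 144181/4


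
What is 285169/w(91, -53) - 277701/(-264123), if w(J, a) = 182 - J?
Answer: 25114987526/8011731 ≈ 3134.8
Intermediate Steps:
285169/w(91, -53) - 277701/(-264123) = 285169/(182 - 1*91) - 277701/(-264123) = 285169/(182 - 91) - 277701*(-1/264123) = 285169/91 + 92567/88041 = 25114987526/8011731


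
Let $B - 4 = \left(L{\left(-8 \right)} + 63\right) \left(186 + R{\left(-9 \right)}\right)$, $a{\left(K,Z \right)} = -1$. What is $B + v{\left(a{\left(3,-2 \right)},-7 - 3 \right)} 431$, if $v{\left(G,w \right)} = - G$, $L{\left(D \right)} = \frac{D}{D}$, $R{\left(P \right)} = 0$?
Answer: $12339$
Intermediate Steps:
$L{\left(D \right)} = 1$
$B = 11908$ ($B = 4 + \left(1 + 63\right) \left(186 + 0\right) = 4 + 64 \cdot 186 = 4 + 11904 = 11908$)
$B + v{\left(a{\left(3,-2 \right)},-7 - 3 \right)} 431 = 11908 + \left(-1\right) \left(-1\right) 431 = 11908 + 1 \cdot 431 = 11908 + 431 = 12339$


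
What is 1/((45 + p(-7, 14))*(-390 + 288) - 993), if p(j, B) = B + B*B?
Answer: -1/27003 ≈ -3.7033e-5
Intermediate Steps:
p(j, B) = B + B²
1/((45 + p(-7, 14))*(-390 + 288) - 993) = 1/((45 + 14*(1 + 14))*(-390 + 288) - 993) = 1/((45 + 14*15)*(-102) - 993) = 1/((45 + 210)*(-102) - 993) = 1/(255*(-102) - 993) = 1/(-26010 - 993) = 1/(-27003) = -1/27003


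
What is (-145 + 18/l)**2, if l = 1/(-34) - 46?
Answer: 51773086369/2449225 ≈ 21139.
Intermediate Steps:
l = -1565/34 (l = -1/34 - 46 = -1565/34 ≈ -46.029)
(-145 + 18/l)**2 = (-145 + 18/(-1565/34))**2 = (-145 + 18*(-34/1565))**2 = (-145 - 612/1565)**2 = (-227537/1565)**2 = 51773086369/2449225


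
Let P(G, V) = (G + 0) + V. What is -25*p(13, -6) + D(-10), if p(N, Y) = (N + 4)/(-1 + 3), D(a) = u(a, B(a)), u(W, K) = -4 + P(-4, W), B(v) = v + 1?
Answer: -461/2 ≈ -230.50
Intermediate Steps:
B(v) = 1 + v
P(G, V) = G + V
u(W, K) = -8 + W (u(W, K) = -4 + (-4 + W) = -8 + W)
D(a) = -8 + a
p(N, Y) = 2 + N/2 (p(N, Y) = (4 + N)/2 = (4 + N)*(½) = 2 + N/2)
-25*p(13, -6) + D(-10) = -25*(2 + (½)*13) + (-8 - 10) = -25*(2 + 13/2) - 18 = -25*17/2 - 18 = -425/2 - 18 = -461/2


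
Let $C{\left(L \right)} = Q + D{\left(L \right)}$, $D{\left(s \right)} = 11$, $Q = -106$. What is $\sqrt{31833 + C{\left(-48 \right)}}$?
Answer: $\sqrt{31738} \approx 178.15$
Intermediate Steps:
$C{\left(L \right)} = -95$ ($C{\left(L \right)} = -106 + 11 = -95$)
$\sqrt{31833 + C{\left(-48 \right)}} = \sqrt{31833 - 95} = \sqrt{31738}$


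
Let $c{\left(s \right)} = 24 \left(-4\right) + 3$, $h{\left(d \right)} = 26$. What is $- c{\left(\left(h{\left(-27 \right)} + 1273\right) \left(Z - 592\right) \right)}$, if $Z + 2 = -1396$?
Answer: $93$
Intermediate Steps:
$Z = -1398$ ($Z = -2 - 1396 = -1398$)
$c{\left(s \right)} = -93$ ($c{\left(s \right)} = -96 + 3 = -93$)
$- c{\left(\left(h{\left(-27 \right)} + 1273\right) \left(Z - 592\right) \right)} = \left(-1\right) \left(-93\right) = 93$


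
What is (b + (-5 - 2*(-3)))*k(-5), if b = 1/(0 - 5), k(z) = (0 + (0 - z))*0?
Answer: 0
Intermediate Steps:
k(z) = 0 (k(z) = (0 - z)*0 = -z*0 = 0)
b = -⅕ (b = 1/(-5) = -⅕ ≈ -0.20000)
(b + (-5 - 2*(-3)))*k(-5) = (-⅕ + (-5 - 2*(-3)))*0 = (-⅕ + (-5 + 6))*0 = (-⅕ + 1)*0 = (⅘)*0 = 0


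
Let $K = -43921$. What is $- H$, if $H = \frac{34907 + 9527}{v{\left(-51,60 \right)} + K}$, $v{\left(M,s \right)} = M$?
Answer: $\frac{22217}{21986} \approx 1.0105$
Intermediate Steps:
$H = - \frac{22217}{21986}$ ($H = \frac{34907 + 9527}{-51 - 43921} = \frac{44434}{-43972} = 44434 \left(- \frac{1}{43972}\right) = - \frac{22217}{21986} \approx -1.0105$)
$- H = \left(-1\right) \left(- \frac{22217}{21986}\right) = \frac{22217}{21986}$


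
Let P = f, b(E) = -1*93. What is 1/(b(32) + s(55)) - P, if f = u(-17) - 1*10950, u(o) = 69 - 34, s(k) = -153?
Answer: 2685089/246 ≈ 10915.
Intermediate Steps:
u(o) = 35
b(E) = -93
f = -10915 (f = 35 - 1*10950 = 35 - 10950 = -10915)
P = -10915
1/(b(32) + s(55)) - P = 1/(-93 - 153) - 1*(-10915) = 1/(-246) + 10915 = -1/246 + 10915 = 2685089/246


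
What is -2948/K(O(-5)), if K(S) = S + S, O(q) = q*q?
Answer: -1474/25 ≈ -58.960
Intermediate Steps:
O(q) = q²
K(S) = 2*S
-2948/K(O(-5)) = -2948/(2*(-5)²) = -2948/(2*25) = -2948/50 = -2948*1/50 = -1474/25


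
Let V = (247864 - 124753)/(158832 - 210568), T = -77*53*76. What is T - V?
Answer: -16046107705/51736 ≈ -3.1015e+5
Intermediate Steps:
T = -310156 (T = -4081*76 = -310156)
V = -123111/51736 (V = 123111/(-51736) = 123111*(-1/51736) = -123111/51736 ≈ -2.3796)
T - V = -310156 - 1*(-123111/51736) = -310156 + 123111/51736 = -16046107705/51736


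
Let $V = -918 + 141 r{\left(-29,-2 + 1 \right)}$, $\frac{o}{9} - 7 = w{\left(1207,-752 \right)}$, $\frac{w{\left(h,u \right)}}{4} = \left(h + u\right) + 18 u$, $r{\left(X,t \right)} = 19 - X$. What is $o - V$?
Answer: $-476703$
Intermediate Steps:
$w{\left(h,u \right)} = 4 h + 76 u$ ($w{\left(h,u \right)} = 4 \left(\left(h + u\right) + 18 u\right) = 4 \left(h + 19 u\right) = 4 h + 76 u$)
$o = -470853$ ($o = 63 + 9 \left(4 \cdot 1207 + 76 \left(-752\right)\right) = 63 + 9 \left(4828 - 57152\right) = 63 + 9 \left(-52324\right) = 63 - 470916 = -470853$)
$V = 5850$ ($V = -918 + 141 \left(19 - -29\right) = -918 + 141 \left(19 + 29\right) = -918 + 141 \cdot 48 = -918 + 6768 = 5850$)
$o - V = -470853 - 5850 = -476703$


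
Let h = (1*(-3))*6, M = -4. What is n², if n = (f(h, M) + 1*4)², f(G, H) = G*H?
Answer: 33362176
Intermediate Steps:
h = -18 (h = -3*6 = -18)
n = 5776 (n = (-18*(-4) + 1*4)² = (72 + 4)² = 76² = 5776)
n² = 5776² = 33362176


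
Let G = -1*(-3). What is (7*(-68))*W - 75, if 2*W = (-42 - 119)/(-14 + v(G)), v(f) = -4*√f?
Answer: -136888/37 + 38318*√3/37 ≈ -1905.9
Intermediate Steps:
G = 3
W = -161/(2*(-14 - 4*√3)) (W = ((-42 - 119)/(-14 - 4*√3))/2 = (-161/(-14 - 4*√3))/2 = -161/(2*(-14 - 4*√3)) ≈ 3.8465)
(7*(-68))*W - 75 = (7*(-68))*(1127/148 - 161*√3/74) - 75 = -476*(1127/148 - 161*√3/74) - 75 = (-134113/37 + 38318*√3/37) - 75 = -136888/37 + 38318*√3/37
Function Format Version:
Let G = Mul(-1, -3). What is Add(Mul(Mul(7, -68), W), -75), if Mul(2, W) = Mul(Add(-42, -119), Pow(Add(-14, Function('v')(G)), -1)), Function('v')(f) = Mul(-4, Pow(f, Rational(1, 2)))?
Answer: Add(Rational(-136888, 37), Mul(Rational(38318, 37), Pow(3, Rational(1, 2)))) ≈ -1905.9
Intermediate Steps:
G = 3
W = Mul(Rational(-161, 2), Pow(Add(-14, Mul(-4, Pow(3, Rational(1, 2)))), -1)) (W = Mul(Rational(1, 2), Mul(Add(-42, -119), Pow(Add(-14, Mul(-4, Pow(3, Rational(1, 2)))), -1))) = Mul(Rational(1, 2), Mul(-161, Pow(Add(-14, Mul(-4, Pow(3, Rational(1, 2)))), -1))) = Mul(Rational(-161, 2), Pow(Add(-14, Mul(-4, Pow(3, Rational(1, 2)))), -1)) ≈ 3.8465)
Add(Mul(Mul(7, -68), W), -75) = Add(Mul(Mul(7, -68), Add(Rational(1127, 148), Mul(Rational(-161, 74), Pow(3, Rational(1, 2))))), -75) = Add(Mul(-476, Add(Rational(1127, 148), Mul(Rational(-161, 74), Pow(3, Rational(1, 2))))), -75) = Add(Add(Rational(-134113, 37), Mul(Rational(38318, 37), Pow(3, Rational(1, 2)))), -75) = Add(Rational(-136888, 37), Mul(Rational(38318, 37), Pow(3, Rational(1, 2))))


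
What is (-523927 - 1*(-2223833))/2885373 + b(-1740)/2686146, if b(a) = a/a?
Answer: 28718230111/48745491462 ≈ 0.58915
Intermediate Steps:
b(a) = 1
(-523927 - 1*(-2223833))/2885373 + b(-1740)/2686146 = (-523927 - 1*(-2223833))/2885373 + 1/2686146 = (-523927 + 2223833)*(1/2885373) + 1*(1/2686146) = 1699906*(1/2885373) + 1/2686146 = 1699906/2885373 + 1/2686146 = 28718230111/48745491462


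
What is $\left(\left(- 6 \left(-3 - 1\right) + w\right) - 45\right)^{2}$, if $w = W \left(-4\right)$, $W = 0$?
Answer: $441$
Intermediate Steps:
$w = 0$ ($w = 0 \left(-4\right) = 0$)
$\left(\left(- 6 \left(-3 - 1\right) + w\right) - 45\right)^{2} = \left(\left(- 6 \left(-3 - 1\right) + 0\right) - 45\right)^{2} = \left(\left(\left(-6\right) \left(-4\right) + 0\right) - 45\right)^{2} = \left(\left(24 + 0\right) - 45\right)^{2} = \left(24 - 45\right)^{2} = \left(-21\right)^{2} = 441$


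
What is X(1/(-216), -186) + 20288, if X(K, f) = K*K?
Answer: 946556929/46656 ≈ 20288.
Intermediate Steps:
X(K, f) = K²
X(1/(-216), -186) + 20288 = (1/(-216))² + 20288 = (-1/216)² + 20288 = 1/46656 + 20288 = 946556929/46656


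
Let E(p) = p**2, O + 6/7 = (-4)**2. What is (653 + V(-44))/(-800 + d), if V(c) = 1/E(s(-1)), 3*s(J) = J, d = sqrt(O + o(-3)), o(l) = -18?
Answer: -185360/224001 - 331*I*sqrt(35)/1120005 ≈ -0.8275 - 0.0017484*I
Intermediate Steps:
O = 106/7 (O = -6/7 + (-4)**2 = -6/7 + 16 = 106/7 ≈ 15.143)
d = 2*I*sqrt(35)/7 (d = sqrt(106/7 - 18) = sqrt(-20/7) = 2*I*sqrt(35)/7 ≈ 1.6903*I)
s(J) = J/3
V(c) = 9 (V(c) = 1/(((1/3)*(-1))**2) = 1/((-1/3)**2) = 1/(1/9) = 9)
(653 + V(-44))/(-800 + d) = (653 + 9)/(-800 + 2*I*sqrt(35)/7) = 662/(-800 + 2*I*sqrt(35)/7)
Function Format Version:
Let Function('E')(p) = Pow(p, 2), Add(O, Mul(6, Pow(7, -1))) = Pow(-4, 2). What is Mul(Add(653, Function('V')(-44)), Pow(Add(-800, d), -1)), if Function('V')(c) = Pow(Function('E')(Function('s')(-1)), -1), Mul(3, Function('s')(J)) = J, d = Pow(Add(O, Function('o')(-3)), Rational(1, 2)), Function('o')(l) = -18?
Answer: Add(Rational(-185360, 224001), Mul(Rational(-331, 1120005), I, Pow(35, Rational(1, 2)))) ≈ Add(-0.82750, Mul(-0.0017484, I))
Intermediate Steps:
O = Rational(106, 7) (O = Add(Rational(-6, 7), Pow(-4, 2)) = Add(Rational(-6, 7), 16) = Rational(106, 7) ≈ 15.143)
d = Mul(Rational(2, 7), I, Pow(35, Rational(1, 2))) (d = Pow(Add(Rational(106, 7), -18), Rational(1, 2)) = Pow(Rational(-20, 7), Rational(1, 2)) = Mul(Rational(2, 7), I, Pow(35, Rational(1, 2))) ≈ Mul(1.6903, I))
Function('s')(J) = Mul(Rational(1, 3), J)
Function('V')(c) = 9 (Function('V')(c) = Pow(Pow(Mul(Rational(1, 3), -1), 2), -1) = Pow(Pow(Rational(-1, 3), 2), -1) = Pow(Rational(1, 9), -1) = 9)
Mul(Add(653, Function('V')(-44)), Pow(Add(-800, d), -1)) = Mul(Add(653, 9), Pow(Add(-800, Mul(Rational(2, 7), I, Pow(35, Rational(1, 2)))), -1)) = Mul(662, Pow(Add(-800, Mul(Rational(2, 7), I, Pow(35, Rational(1, 2)))), -1))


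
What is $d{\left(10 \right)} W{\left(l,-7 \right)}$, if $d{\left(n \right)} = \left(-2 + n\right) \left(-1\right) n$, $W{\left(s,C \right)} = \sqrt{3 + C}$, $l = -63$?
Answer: $- 160 i \approx - 160.0 i$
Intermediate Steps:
$d{\left(n \right)} = n \left(2 - n\right)$ ($d{\left(n \right)} = \left(2 - n\right) n = n \left(2 - n\right)$)
$d{\left(10 \right)} W{\left(l,-7 \right)} = 10 \left(2 - 10\right) \sqrt{3 - 7} = 10 \left(2 - 10\right) \sqrt{-4} = 10 \left(-8\right) 2 i = - 80 \cdot 2 i = - 160 i$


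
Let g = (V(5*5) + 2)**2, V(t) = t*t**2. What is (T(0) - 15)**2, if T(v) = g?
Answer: 59635160887296996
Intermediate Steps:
V(t) = t**3
g = 244203129 (g = ((5*5)**3 + 2)**2 = (25**3 + 2)**2 = (15625 + 2)**2 = 15627**2 = 244203129)
T(v) = 244203129
(T(0) - 15)**2 = (244203129 - 15)**2 = 244203114**2 = 59635160887296996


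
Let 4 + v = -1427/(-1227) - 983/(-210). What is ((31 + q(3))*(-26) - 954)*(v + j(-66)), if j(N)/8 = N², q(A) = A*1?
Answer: -2750799596143/42945 ≈ -6.4054e+7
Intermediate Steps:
q(A) = A
v = 158377/85890 (v = -4 + (-1427/(-1227) - 983/(-210)) = -4 + (-1427*(-1/1227) - 983*(-1/210)) = -4 + (1427/1227 + 983/210) = -4 + 501937/85890 = 158377/85890 ≈ 1.8440)
j(N) = 8*N²
((31 + q(3))*(-26) - 954)*(v + j(-66)) = ((31 + 3)*(-26) - 954)*(158377/85890 + 8*(-66)²) = (34*(-26) - 954)*(158377/85890 + 8*4356) = (-884 - 954)*(158377/85890 + 34848) = -1838*2993253097/85890 = -2750799596143/42945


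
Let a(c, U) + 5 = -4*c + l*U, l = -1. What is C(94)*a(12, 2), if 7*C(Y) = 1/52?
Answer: -55/364 ≈ -0.15110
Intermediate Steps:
a(c, U) = -5 - U - 4*c (a(c, U) = -5 + (-4*c - U) = -5 + (-U - 4*c) = -5 - U - 4*c)
C(Y) = 1/364 (C(Y) = (⅐)/52 = (⅐)*(1/52) = 1/364)
C(94)*a(12, 2) = (-5 - 1*2 - 4*12)/364 = (-5 - 2 - 48)/364 = (1/364)*(-55) = -55/364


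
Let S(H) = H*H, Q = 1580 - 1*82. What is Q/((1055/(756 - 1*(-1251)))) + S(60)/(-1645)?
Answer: 988374294/347095 ≈ 2847.6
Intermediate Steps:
Q = 1498 (Q = 1580 - 82 = 1498)
S(H) = H²
Q/((1055/(756 - 1*(-1251)))) + S(60)/(-1645) = 1498/((1055/(756 - 1*(-1251)))) + 60²/(-1645) = 1498/((1055/(756 + 1251))) + 3600*(-1/1645) = 1498/((1055/2007)) - 720/329 = 1498/((1055*(1/2007))) - 720/329 = 1498/(1055/2007) - 720/329 = 1498*(2007/1055) - 720/329 = 3006486/1055 - 720/329 = 988374294/347095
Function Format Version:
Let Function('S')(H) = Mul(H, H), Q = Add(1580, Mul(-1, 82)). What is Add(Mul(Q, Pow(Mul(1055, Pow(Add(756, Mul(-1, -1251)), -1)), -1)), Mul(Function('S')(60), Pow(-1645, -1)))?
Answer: Rational(988374294, 347095) ≈ 2847.6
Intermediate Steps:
Q = 1498 (Q = Add(1580, -82) = 1498)
Function('S')(H) = Pow(H, 2)
Add(Mul(Q, Pow(Mul(1055, Pow(Add(756, Mul(-1, -1251)), -1)), -1)), Mul(Function('S')(60), Pow(-1645, -1))) = Add(Mul(1498, Pow(Mul(1055, Pow(Add(756, Mul(-1, -1251)), -1)), -1)), Mul(Pow(60, 2), Pow(-1645, -1))) = Add(Mul(1498, Pow(Mul(1055, Pow(Add(756, 1251), -1)), -1)), Mul(3600, Rational(-1, 1645))) = Add(Mul(1498, Pow(Mul(1055, Pow(2007, -1)), -1)), Rational(-720, 329)) = Add(Mul(1498, Pow(Mul(1055, Rational(1, 2007)), -1)), Rational(-720, 329)) = Add(Mul(1498, Pow(Rational(1055, 2007), -1)), Rational(-720, 329)) = Add(Mul(1498, Rational(2007, 1055)), Rational(-720, 329)) = Add(Rational(3006486, 1055), Rational(-720, 329)) = Rational(988374294, 347095)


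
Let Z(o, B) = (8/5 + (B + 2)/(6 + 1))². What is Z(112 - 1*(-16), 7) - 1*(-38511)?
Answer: 47186176/1225 ≈ 38519.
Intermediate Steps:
Z(o, B) = (66/35 + B/7)² (Z(o, B) = (8*(⅕) + (2 + B)/7)² = (8/5 + (2 + B)*(⅐))² = (8/5 + (2/7 + B/7))² = (66/35 + B/7)²)
Z(112 - 1*(-16), 7) - 1*(-38511) = (66 + 5*7)²/1225 - 1*(-38511) = (66 + 35)²/1225 + 38511 = (1/1225)*101² + 38511 = (1/1225)*10201 + 38511 = 10201/1225 + 38511 = 47186176/1225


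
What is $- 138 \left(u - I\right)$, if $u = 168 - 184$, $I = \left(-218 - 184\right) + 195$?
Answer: $-26358$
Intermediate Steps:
$I = -207$ ($I = -402 + 195 = -207$)
$u = -16$
$- 138 \left(u - I\right) = - 138 \left(-16 - -207\right) = - 138 \left(-16 + 207\right) = \left(-138\right) 191 = -26358$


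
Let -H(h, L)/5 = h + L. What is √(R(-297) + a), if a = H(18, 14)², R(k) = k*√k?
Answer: √(25600 - 891*I*√33) ≈ 160.79 - 15.916*I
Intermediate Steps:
R(k) = k^(3/2)
H(h, L) = -5*L - 5*h (H(h, L) = -5*(h + L) = -5*(L + h) = -5*L - 5*h)
a = 25600 (a = (-5*14 - 5*18)² = (-70 - 90)² = (-160)² = 25600)
√(R(-297) + a) = √((-297)^(3/2) + 25600) = √(-891*I*√33 + 25600) = √(25600 - 891*I*√33)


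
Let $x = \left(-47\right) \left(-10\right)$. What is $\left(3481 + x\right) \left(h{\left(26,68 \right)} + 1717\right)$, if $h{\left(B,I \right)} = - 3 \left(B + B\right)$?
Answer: $6167511$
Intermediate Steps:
$h{\left(B,I \right)} = - 6 B$ ($h{\left(B,I \right)} = - 3 \cdot 2 B = - 6 B$)
$x = 470$
$\left(3481 + x\right) \left(h{\left(26,68 \right)} + 1717\right) = \left(3481 + 470\right) \left(\left(-6\right) 26 + 1717\right) = 3951 \left(-156 + 1717\right) = 3951 \cdot 1561 = 6167511$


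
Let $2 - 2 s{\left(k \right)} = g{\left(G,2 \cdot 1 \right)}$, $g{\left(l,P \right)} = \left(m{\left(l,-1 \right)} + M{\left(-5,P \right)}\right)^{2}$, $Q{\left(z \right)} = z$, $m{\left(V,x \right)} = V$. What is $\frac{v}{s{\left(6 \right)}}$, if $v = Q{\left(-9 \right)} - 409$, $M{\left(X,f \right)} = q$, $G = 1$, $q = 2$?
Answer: $\frac{836}{7} \approx 119.43$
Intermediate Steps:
$M{\left(X,f \right)} = 2$
$g{\left(l,P \right)} = \left(2 + l\right)^{2}$ ($g{\left(l,P \right)} = \left(l + 2\right)^{2} = \left(2 + l\right)^{2}$)
$s{\left(k \right)} = - \frac{7}{2}$ ($s{\left(k \right)} = 1 - \frac{\left(2 + 1\right)^{2}}{2} = 1 - \frac{3^{2}}{2} = 1 - \frac{9}{2} = - \frac{7}{2}$)
$v = -418$ ($v = -9 - 409 = -418$)
$\frac{v}{s{\left(6 \right)}} = - \frac{418}{- \frac{7}{2}} = \left(-418\right) \left(- \frac{2}{7}\right) = \frac{836}{7}$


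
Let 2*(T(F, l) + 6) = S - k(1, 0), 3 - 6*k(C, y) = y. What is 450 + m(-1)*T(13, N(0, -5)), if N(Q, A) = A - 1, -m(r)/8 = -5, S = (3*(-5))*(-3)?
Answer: 1100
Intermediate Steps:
k(C, y) = 1/2 - y/6
S = 45 (S = -15*(-3) = 45)
m(r) = 40 (m(r) = -8*(-5) = 40)
N(Q, A) = -1 + A
T(F, l) = 65/4 (T(F, l) = -6 + (45 - (1/2 - 1/6*0))/2 = -6 + (45 - (1/2 + 0))/2 = -6 + (45 - 1*1/2)/2 = -6 + (45 - 1/2)/2 = -6 + (1/2)*(89/2) = -6 + 89/4 = 65/4)
450 + m(-1)*T(13, N(0, -5)) = 450 + 40*(65/4) = 450 + 650 = 1100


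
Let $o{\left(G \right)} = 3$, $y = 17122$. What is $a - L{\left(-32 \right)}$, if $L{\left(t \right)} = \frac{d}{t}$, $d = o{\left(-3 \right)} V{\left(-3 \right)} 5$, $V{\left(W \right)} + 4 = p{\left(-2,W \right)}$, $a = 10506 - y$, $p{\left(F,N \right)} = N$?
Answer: $- \frac{211817}{32} \approx -6619.3$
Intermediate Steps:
$a = -6616$ ($a = 10506 - 17122 = -6616$)
$V{\left(W \right)} = -4 + W$
$d = -105$ ($d = 3 \left(-4 - 3\right) 5 = 3 \left(-7\right) 5 = \left(-21\right) 5 = -105$)
$L{\left(t \right)} = - \frac{105}{t}$
$a - L{\left(-32 \right)} = -6616 - - \frac{105}{-32} = -6616 - \left(-105\right) \left(- \frac{1}{32}\right) = -6616 - \frac{105}{32} = - \frac{211817}{32}$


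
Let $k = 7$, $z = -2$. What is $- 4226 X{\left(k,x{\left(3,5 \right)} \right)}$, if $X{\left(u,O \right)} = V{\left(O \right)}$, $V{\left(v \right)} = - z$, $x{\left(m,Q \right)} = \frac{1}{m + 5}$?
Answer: $-8452$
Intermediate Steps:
$x{\left(m,Q \right)} = \frac{1}{5 + m}$
$V{\left(v \right)} = 2$ ($V{\left(v \right)} = \left(-1\right) \left(-2\right) = 2$)
$X{\left(u,O \right)} = 2$
$- 4226 X{\left(k,x{\left(3,5 \right)} \right)} = \left(-4226\right) 2 = -8452$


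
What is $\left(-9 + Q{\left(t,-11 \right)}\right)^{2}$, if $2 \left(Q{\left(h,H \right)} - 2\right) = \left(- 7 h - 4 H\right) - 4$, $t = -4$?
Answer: $729$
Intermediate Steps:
$Q{\left(h,H \right)} = - 2 H - \frac{7 h}{2}$ ($Q{\left(h,H \right)} = 2 + \frac{\left(- 7 h - 4 H\right) - 4}{2} = 2 + \frac{-4 - 7 h - 4 H}{2} = 2 - \left(2 + 2 H + \frac{7 h}{2}\right) = - 2 H - \frac{7 h}{2}$)
$\left(-9 + Q{\left(t,-11 \right)}\right)^{2} = \left(-9 - -36\right)^{2} = \left(-9 + \left(22 + 14\right)\right)^{2} = \left(-9 + 36\right)^{2} = 27^{2} = 729$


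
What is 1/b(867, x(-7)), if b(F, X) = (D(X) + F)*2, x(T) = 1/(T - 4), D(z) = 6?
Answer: 1/1746 ≈ 0.00057274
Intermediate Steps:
x(T) = 1/(-4 + T)
b(F, X) = 12 + 2*F (b(F, X) = (6 + F)*2 = 12 + 2*F)
1/b(867, x(-7)) = 1/(12 + 2*867) = 1/(12 + 1734) = 1/1746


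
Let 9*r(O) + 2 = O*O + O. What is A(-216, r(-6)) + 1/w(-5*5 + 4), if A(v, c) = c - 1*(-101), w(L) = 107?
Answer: 100268/963 ≈ 104.12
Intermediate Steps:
r(O) = -2/9 + O/9 + O²/9 (r(O) = -2/9 + (O*O + O)/9 = -2/9 + (O² + O)/9 = -2/9 + (O + O²)/9 = -2/9 + (O/9 + O²/9) = -2/9 + O/9 + O²/9)
A(v, c) = 101 + c (A(v, c) = c + 101 = 101 + c)
A(-216, r(-6)) + 1/w(-5*5 + 4) = (101 + (-2/9 + (⅑)*(-6) + (⅑)*(-6)²)) + 1/107 = (101 + (-2/9 - ⅔ + (⅑)*36)) + 1/107 = (101 + (-2/9 - ⅔ + 4)) + 1/107 = (101 + 28/9) + 1/107 = 937/9 + 1/107 = 100268/963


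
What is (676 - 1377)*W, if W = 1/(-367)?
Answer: 701/367 ≈ 1.9101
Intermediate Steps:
W = -1/367 ≈ -0.0027248
(676 - 1377)*W = (676 - 1377)*(-1/367) = -701*(-1/367) = 701/367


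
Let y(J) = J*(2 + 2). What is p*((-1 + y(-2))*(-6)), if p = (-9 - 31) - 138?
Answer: -9612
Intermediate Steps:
y(J) = 4*J (y(J) = J*4 = 4*J)
p = -178 (p = -40 - 138 = -178)
p*((-1 + y(-2))*(-6)) = -178*(-1 + 4*(-2))*(-6) = -178*(-1 - 8)*(-6) = -(-1602)*(-6) = -178*54 = -9612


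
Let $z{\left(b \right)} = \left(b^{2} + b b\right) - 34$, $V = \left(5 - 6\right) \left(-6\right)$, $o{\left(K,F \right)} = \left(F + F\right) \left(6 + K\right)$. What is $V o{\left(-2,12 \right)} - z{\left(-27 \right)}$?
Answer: $-848$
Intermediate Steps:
$o{\left(K,F \right)} = 2 F \left(6 + K\right)$
$V = 6$ ($V = \left(-1\right) \left(-6\right) = 6$)
$z{\left(b \right)} = -34 + 2 b^{2}$ ($z{\left(b \right)} = \left(b^{2} + b^{2}\right) - 34 = 2 b^{2} - 34 = -34 + 2 b^{2}$)
$V o{\left(-2,12 \right)} - z{\left(-27 \right)} = 6 \cdot 2 \cdot 12 \left(6 - 2\right) - \left(-34 + 2 \left(-27\right)^{2}\right) = 6 \cdot 2 \cdot 12 \cdot 4 - \left(-34 + 2 \cdot 729\right) = 6 \cdot 96 - \left(-34 + 1458\right) = 576 - 1424 = -848$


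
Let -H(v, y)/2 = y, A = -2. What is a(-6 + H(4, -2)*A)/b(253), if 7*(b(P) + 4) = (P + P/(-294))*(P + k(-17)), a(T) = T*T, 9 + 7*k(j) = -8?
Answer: 1411788/64982321 ≈ 0.021726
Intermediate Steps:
H(v, y) = -2*y
k(j) = -17/7 (k(j) = -9/7 + (1/7)*(-8) = -9/7 - 8/7 = -17/7)
a(T) = T**2
b(P) = -4 + 293*P*(-17/7 + P)/2058 (b(P) = -4 + ((P + P/(-294))*(P - 17/7))/7 = -4 + ((P + P*(-1/294))*(-17/7 + P))/7 = -4 + ((P - P/294)*(-17/7 + P))/7 = -4 + ((293*P/294)*(-17/7 + P))/7 = -4 + (293*P*(-17/7 + P)/294)/7 = -4 + 293*P*(-17/7 + P)/2058)
a(-6 + H(4, -2)*A)/b(253) = (-6 - 2*(-2)*(-2))**2/(-4 - 4981/14406*253 + (293/2058)*253**2) = (-6 + 4*(-2))**2/(-4 - 1260193/14406 + (293/2058)*64009) = (-6 - 8)**2/(-4 - 1260193/14406 + 18754637/2058) = (-14)**2/(64982321/7203) = 196*(7203/64982321) = 1411788/64982321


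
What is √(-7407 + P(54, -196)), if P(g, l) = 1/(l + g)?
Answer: I*√149354890/142 ≈ 86.064*I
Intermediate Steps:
P(g, l) = 1/(g + l)
√(-7407 + P(54, -196)) = √(-7407 + 1/(54 - 196)) = √(-7407 + 1/(-142)) = √(-7407 - 1/142) = √(-1051795/142) = I*√149354890/142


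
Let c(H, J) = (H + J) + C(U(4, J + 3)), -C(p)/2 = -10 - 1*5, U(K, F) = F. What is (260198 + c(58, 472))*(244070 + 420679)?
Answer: 173338619742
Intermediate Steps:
C(p) = 30 (C(p) = -2*(-10 - 1*5) = -2*(-10 - 5) = -2*(-15) = 30)
c(H, J) = 30 + H + J (c(H, J) = (H + J) + 30 = 30 + H + J)
(260198 + c(58, 472))*(244070 + 420679) = (260198 + (30 + 58 + 472))*(244070 + 420679) = (260198 + 560)*664749 = 260758*664749 = 173338619742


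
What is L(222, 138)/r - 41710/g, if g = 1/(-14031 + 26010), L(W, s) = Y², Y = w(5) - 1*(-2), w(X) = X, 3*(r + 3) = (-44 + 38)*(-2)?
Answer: -499644041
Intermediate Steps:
r = 1 (r = -3 + ((-44 + 38)*(-2))/3 = -3 + (-6*(-2))/3 = -3 + (⅓)*12 = -3 + 4 = 1)
Y = 7 (Y = 5 - 1*(-2) = 5 + 2 = 7)
L(W, s) = 49 (L(W, s) = 7² = 49)
g = 1/11979 ≈ 8.3479e-5
L(222, 138)/r - 41710/g = 49/1 - 41710/1/11979 = 49*1 - 41710*11979 = 49 - 499644090 = -499644041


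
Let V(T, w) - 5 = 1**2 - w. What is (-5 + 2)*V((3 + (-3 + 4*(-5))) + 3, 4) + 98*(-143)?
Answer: -14020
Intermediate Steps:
V(T, w) = 6 - w (V(T, w) = 5 + (1**2 - w) = 5 + (1 - w) = 6 - w)
(-5 + 2)*V((3 + (-3 + 4*(-5))) + 3, 4) + 98*(-143) = (-5 + 2)*(6 - 1*4) + 98*(-143) = -3*(6 - 4) - 14014 = -3*2 - 14014 = -6 - 14014 = -14020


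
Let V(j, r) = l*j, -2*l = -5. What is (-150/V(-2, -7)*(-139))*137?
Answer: -571290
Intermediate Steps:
l = 5/2 (l = -½*(-5) = 5/2 ≈ 2.5000)
V(j, r) = 5*j/2
(-150/V(-2, -7)*(-139))*137 = (-150/((5/2)*(-2))*(-139))*137 = (-150/(-5)*(-139))*137 = (-150*(-⅕)*(-139))*137 = (30*(-139))*137 = -4170*137 = -571290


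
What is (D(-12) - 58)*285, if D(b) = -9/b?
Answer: -65265/4 ≈ -16316.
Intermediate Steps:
(D(-12) - 58)*285 = (-9/(-12) - 58)*285 = (-9*(-1/12) - 58)*285 = (3/4 - 58)*285 = -229/4*285 = -65265/4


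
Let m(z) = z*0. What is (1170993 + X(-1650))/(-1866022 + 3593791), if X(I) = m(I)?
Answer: 390331/575923 ≈ 0.67775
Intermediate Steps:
m(z) = 0
X(I) = 0
(1170993 + X(-1650))/(-1866022 + 3593791) = (1170993 + 0)/(-1866022 + 3593791) = 1170993/1727769 = 1170993*(1/1727769) = 390331/575923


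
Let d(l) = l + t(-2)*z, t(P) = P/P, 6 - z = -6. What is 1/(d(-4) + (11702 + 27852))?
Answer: 1/39562 ≈ 2.5277e-5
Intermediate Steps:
z = 12 (z = 6 - 1*(-6) = 6 + 6 = 12)
t(P) = 1
d(l) = 12 + l (d(l) = l + 1*12 = l + 12 = 12 + l)
1/(d(-4) + (11702 + 27852)) = 1/((12 - 4) + (11702 + 27852)) = 1/(8 + 39554) = 1/39562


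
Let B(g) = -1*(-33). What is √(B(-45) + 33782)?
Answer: √33815 ≈ 183.89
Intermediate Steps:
B(g) = 33
√(B(-45) + 33782) = √(33 + 33782) = √33815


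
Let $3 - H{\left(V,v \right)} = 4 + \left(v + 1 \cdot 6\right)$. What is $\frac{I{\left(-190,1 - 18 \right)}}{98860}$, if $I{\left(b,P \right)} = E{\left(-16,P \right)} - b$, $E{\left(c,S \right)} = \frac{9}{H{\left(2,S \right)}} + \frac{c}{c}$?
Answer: $\frac{1919}{988600} \approx 0.0019411$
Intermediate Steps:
$H{\left(V,v \right)} = -7 - v$ ($H{\left(V,v \right)} = 3 - \left(4 + \left(v + 1 \cdot 6\right)\right) = 3 - \left(4 + \left(v + 6\right)\right) = 3 - \left(4 + \left(6 + v\right)\right) = 3 - \left(10 + v\right) = -7 - v$)
$E{\left(c,S \right)} = 1 + \frac{9}{-7 - S}$ ($E{\left(c,S \right)} = \frac{9}{-7 - S} + \frac{c}{c} = \frac{9}{-7 - S} + 1 = 1 + \frac{9}{-7 - S}$)
$I{\left(b,P \right)} = - b + \frac{-2 + P}{7 + P}$ ($I{\left(b,P \right)} = \frac{-2 + P}{7 + P} - b = - b + \frac{-2 + P}{7 + P}$)
$\frac{I{\left(-190,1 - 18 \right)}}{98860} = \frac{\frac{1}{7 + \left(1 - 18\right)} \left(-9 + \left(1 - -190\right) \left(7 + \left(1 - 18\right)\right)\right)}{98860} = \frac{-9 + \left(1 + 190\right) \left(7 + \left(1 - 18\right)\right)}{7 + \left(1 - 18\right)} \frac{1}{98860} = \frac{-9 + 191 \left(7 - 17\right)}{7 - 17} \cdot \frac{1}{98860} = \frac{-9 + 191 \left(-10\right)}{-10} \cdot \frac{1}{98860} = - \frac{-9 - 1910}{10} \cdot \frac{1}{98860} = \left(- \frac{1}{10}\right) \left(-1919\right) \frac{1}{98860} = \frac{1919}{10} \cdot \frac{1}{98860} = \frac{1919}{988600}$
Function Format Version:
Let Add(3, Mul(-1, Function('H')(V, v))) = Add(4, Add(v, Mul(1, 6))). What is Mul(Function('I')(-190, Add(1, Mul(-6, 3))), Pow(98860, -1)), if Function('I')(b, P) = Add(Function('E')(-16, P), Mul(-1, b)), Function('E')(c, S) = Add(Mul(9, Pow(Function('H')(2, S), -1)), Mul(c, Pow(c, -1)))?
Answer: Rational(1919, 988600) ≈ 0.0019411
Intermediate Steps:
Function('H')(V, v) = Add(-7, Mul(-1, v)) (Function('H')(V, v) = Add(3, Mul(-1, Add(4, Add(v, Mul(1, 6))))) = Add(3, Mul(-1, Add(4, Add(v, 6)))) = Add(3, Mul(-1, Add(4, Add(6, v)))) = Add(3, Mul(-1, Add(10, v))) = Add(3, Add(-10, Mul(-1, v))) = Add(-7, Mul(-1, v)))
Function('E')(c, S) = Add(1, Mul(9, Pow(Add(-7, Mul(-1, S)), -1))) (Function('E')(c, S) = Add(Mul(9, Pow(Add(-7, Mul(-1, S)), -1)), Mul(c, Pow(c, -1))) = Add(Mul(9, Pow(Add(-7, Mul(-1, S)), -1)), 1) = Add(1, Mul(9, Pow(Add(-7, Mul(-1, S)), -1))))
Function('I')(b, P) = Add(Mul(-1, b), Mul(Pow(Add(7, P), -1), Add(-2, P))) (Function('I')(b, P) = Add(Mul(Pow(Add(7, P), -1), Add(-2, P)), Mul(-1, b)) = Add(Mul(-1, b), Mul(Pow(Add(7, P), -1), Add(-2, P))))
Mul(Function('I')(-190, Add(1, Mul(-6, 3))), Pow(98860, -1)) = Mul(Mul(Pow(Add(7, Add(1, Mul(-6, 3))), -1), Add(-9, Mul(Add(1, Mul(-1, -190)), Add(7, Add(1, Mul(-6, 3)))))), Pow(98860, -1)) = Mul(Mul(Pow(Add(7, Add(1, -18)), -1), Add(-9, Mul(Add(1, 190), Add(7, Add(1, -18))))), Rational(1, 98860)) = Mul(Mul(Pow(Add(7, -17), -1), Add(-9, Mul(191, Add(7, -17)))), Rational(1, 98860)) = Mul(Mul(Pow(-10, -1), Add(-9, Mul(191, -10))), Rational(1, 98860)) = Mul(Mul(Rational(-1, 10), Add(-9, -1910)), Rational(1, 98860)) = Mul(Mul(Rational(-1, 10), -1919), Rational(1, 98860)) = Mul(Rational(1919, 10), Rational(1, 98860)) = Rational(1919, 988600)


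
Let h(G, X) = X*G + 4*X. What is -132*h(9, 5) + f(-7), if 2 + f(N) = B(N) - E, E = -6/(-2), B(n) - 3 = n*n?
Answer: -8533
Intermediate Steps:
B(n) = 3 + n**2 (B(n) = 3 + n*n = 3 + n**2)
E = 3 (E = -6*(-1/2) = 3)
h(G, X) = 4*X + G*X (h(G, X) = G*X + 4*X = 4*X + G*X)
f(N) = -2 + N**2 (f(N) = -2 + ((3 + N**2) - 1*3) = -2 + ((3 + N**2) - 3) = -2 + N**2)
-132*h(9, 5) + f(-7) = -660*(4 + 9) + (-2 + (-7)**2) = -660*13 + (-2 + 49) = -132*65 + 47 = -8580 + 47 = -8533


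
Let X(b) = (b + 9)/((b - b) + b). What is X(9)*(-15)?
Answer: -30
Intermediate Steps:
X(b) = (9 + b)/b (X(b) = (9 + b)/(0 + b) = (9 + b)/b)
X(9)*(-15) = ((9 + 9)/9)*(-15) = ((1/9)*18)*(-15) = 2*(-15) = -30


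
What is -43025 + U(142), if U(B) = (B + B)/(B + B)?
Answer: -43024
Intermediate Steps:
U(B) = 1 (U(B) = (2*B)/((2*B)) = (2*B)*(1/(2*B)) = 1)
-43025 + U(142) = -43025 + 1 = -43024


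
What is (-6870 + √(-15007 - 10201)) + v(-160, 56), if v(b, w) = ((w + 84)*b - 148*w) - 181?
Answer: -37739 + 2*I*√6302 ≈ -37739.0 + 158.77*I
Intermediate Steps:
v(b, w) = -181 - 148*w + b*(84 + w) (v(b, w) = ((84 + w)*b - 148*w) - 181 = (b*(84 + w) - 148*w) - 181 = (-148*w + b*(84 + w)) - 181 = -181 - 148*w + b*(84 + w))
(-6870 + √(-15007 - 10201)) + v(-160, 56) = (-6870 + √(-15007 - 10201)) + (-181 - 148*56 + 84*(-160) - 160*56) = (-6870 + √(-25208)) + (-181 - 8288 - 13440 - 8960) = (-6870 + 2*I*√6302) - 30869 = -37739 + 2*I*√6302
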